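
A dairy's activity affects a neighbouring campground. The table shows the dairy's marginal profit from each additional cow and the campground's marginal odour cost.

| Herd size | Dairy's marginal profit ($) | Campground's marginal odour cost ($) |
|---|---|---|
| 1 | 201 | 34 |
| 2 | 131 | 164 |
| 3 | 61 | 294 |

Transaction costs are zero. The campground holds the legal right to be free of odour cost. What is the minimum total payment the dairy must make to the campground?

Efficient level: marginal profit ≥ marginal odour cost through level 1, so k* = 1.
With the campground holding the right, the dairy must at least compensate total damage at k*: 34 = 34.

$34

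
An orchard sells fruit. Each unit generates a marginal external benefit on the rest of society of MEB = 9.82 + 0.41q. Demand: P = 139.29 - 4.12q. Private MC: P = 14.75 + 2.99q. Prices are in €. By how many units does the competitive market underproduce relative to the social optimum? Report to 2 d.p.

2.54 units

Market equilibrium (private): 14.75 + 2.99q = 139.29 - 4.12q → q_m = 17.5162.
Social marginal cost = private MC − MEB = 4.93 + 2.58q.
Set SMC = demand: 4.93 + 2.58q = 139.29 - 4.12q → q* = 20.0537.
Gap = |17.5162 − 20.0537| = 2.5375.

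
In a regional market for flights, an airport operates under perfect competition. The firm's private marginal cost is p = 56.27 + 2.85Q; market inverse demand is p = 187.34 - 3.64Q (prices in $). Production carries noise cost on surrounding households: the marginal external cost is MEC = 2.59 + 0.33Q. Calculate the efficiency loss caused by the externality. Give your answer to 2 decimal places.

DWL = $6.28

Market equilibrium (private): 56.27 + 2.85Q = 187.34 - 3.64Q → Q_m = 20.1957.
Social marginal cost = private MC + MEC = 58.86 + 3.18Q.
Set SMC = demand: 58.86 + 3.18Q = 187.34 - 3.64Q → Q* = 18.8387.
The welfare-loss triangle has base |Q_m − Q*| and height MEC(Q_m) (the vertical gap between SMC and demand is zero at Q* and MEC at Q_m).
DWL = ½ × 1.3570 × 9.2546 = 6.2792.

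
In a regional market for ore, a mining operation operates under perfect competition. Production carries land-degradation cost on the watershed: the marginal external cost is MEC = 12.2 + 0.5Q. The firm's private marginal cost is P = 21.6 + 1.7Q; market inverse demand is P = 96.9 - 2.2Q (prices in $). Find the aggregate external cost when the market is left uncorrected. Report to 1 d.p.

Market equilibrium (private): 21.6 + 1.7Q = 96.9 - 2.2Q → Q_m = 19.3077.
Total external cost = ∫₀^{Q_m} (12.2 + 0.5Q) dQ = 12.2×19.3077 + ½×0.5×19.3077² = 328.7508.

$328.8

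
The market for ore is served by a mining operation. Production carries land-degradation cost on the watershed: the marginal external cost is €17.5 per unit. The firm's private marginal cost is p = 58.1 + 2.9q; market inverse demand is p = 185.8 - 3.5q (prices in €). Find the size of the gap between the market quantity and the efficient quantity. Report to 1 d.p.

Market equilibrium (private): 58.1 + 2.9q = 185.8 - 3.5q → q_m = 19.9531.
Social marginal cost = private MC + MEC = 75.6 + 2.9q.
Set SMC = demand: 75.6 + 2.9q = 185.8 - 3.5q → q* = 17.2188.
Gap = |19.9531 − 17.2188| = 2.7343.

2.7 units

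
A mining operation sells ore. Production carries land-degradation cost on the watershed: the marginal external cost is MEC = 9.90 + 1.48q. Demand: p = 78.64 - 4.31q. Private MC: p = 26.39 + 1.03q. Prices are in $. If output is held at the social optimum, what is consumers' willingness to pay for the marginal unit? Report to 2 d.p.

P = $51.88

Social marginal cost = private MC + MEC = 36.29 + 2.51q.
Set SMC = demand: 36.29 + 2.51q = 78.64 - 4.31q → q* = 6.2097.
Consumer price on the demand curve at q*: 78.64 − 4.31×6.2097 = 51.8762.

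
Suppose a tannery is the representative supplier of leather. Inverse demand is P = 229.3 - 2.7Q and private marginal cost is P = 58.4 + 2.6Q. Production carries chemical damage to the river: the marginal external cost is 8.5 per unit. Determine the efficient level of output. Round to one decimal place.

Q* = 30.6

Social marginal cost = private MC + MEC = 66.9 + 2.6Q.
Set SMC = demand: 66.9 + 2.6Q = 229.3 - 2.7Q → Q* = 30.6415.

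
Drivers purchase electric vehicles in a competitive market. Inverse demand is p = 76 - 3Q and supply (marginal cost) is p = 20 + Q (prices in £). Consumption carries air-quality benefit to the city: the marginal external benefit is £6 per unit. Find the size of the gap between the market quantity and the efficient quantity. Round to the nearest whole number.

2 units

Market equilibrium (private): 20 + Q = 76 - 3Q → Q_m = 14.0000.
Social marginal benefit = demand + MEB = 82 - 3Q.
Set SMB = MC: 82 - 3Q = 20 + Q → Q* = 15.5000.
Gap = |14.0000 − 15.5000| = 1.5000.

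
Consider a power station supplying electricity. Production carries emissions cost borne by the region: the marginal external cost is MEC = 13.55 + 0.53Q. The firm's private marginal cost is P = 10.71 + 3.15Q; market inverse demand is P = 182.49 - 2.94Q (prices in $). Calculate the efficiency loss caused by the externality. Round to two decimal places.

Market equilibrium (private): 10.71 + 3.15Q = 182.49 - 2.94Q → Q_m = 28.2069.
Social marginal cost = private MC + MEC = 24.26 + 3.68Q.
Set SMC = demand: 24.26 + 3.68Q = 182.49 - 2.94Q → Q* = 23.9018.
The welfare-loss triangle has base |Q_m − Q*| and height MEC(Q_m) (the vertical gap between SMC and demand is zero at Q* and MEC at Q_m).
DWL = ½ × 4.3051 × 28.4997 = 61.3470.

DWL = $61.35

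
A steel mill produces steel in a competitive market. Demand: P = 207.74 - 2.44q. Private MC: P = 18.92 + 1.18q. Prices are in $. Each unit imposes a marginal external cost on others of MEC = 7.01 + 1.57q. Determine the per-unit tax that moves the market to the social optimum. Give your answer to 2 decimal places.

Social marginal cost = private MC + MEC = 25.93 + 2.75q.
Set SMC = demand: 25.93 + 2.75q = 207.74 - 2.44q → q* = 35.0308.
The Pigouvian tax equals MEC at q*: 7.01 + 1.57×35.0308 = 62.0084.

tax = $62.01 per unit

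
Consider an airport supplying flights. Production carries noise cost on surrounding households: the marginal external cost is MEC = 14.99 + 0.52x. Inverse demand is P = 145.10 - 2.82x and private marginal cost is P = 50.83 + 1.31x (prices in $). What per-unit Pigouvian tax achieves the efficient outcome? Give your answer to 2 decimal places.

Social marginal cost = private MC + MEC = 65.82 + 1.83x.
Set SMC = demand: 65.82 + 1.83x = 145.10 - 2.82x → x* = 17.0495.
The Pigouvian tax equals MEC at x*: 14.99 + 0.52×17.0495 = 23.8557.

tax = $23.86 per unit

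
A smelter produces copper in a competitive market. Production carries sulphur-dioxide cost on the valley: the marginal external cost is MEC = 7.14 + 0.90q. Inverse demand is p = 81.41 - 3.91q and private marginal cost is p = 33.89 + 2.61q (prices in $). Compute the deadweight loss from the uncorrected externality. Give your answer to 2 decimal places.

DWL = $12.65

Market equilibrium (private): 33.89 + 2.61q = 81.41 - 3.91q → q_m = 7.2883.
Social marginal cost = private MC + MEC = 41.03 + 3.51q.
Set SMC = demand: 41.03 + 3.51q = 81.41 - 3.91q → q* = 5.4420.
Between q* and q_m the wedge SMC − demand runs linearly from 0 to MEC(q_m), so the loss is a triangle.
DWL = ½ × 1.8463 × 13.6995 = 12.6467.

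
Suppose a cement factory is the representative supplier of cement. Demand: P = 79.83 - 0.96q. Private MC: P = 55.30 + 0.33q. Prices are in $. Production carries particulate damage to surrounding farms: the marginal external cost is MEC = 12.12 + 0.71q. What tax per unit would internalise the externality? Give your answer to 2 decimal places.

Social marginal cost = private MC + MEC = 67.42 + 1.04q.
Set SMC = demand: 67.42 + 1.04q = 79.83 - 0.96q → q* = 6.2050.
The Pigouvian tax equals MEC at q*: 12.12 + 0.71×6.2050 = 16.5256.

tax = $16.53 per unit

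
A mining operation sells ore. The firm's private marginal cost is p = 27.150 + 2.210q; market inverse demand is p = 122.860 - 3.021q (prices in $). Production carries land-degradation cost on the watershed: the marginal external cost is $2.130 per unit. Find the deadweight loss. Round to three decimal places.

Market equilibrium (private): 27.150 + 2.210q = 122.860 - 3.021q → q_m = 18.2967.
Social marginal cost = private MC + MEC = 29.280 + 2.210q.
Set SMC = demand: 29.280 + 2.210q = 122.860 - 3.021q → q* = 17.8895.
Between q* and q_m the wedge SMC − demand runs linearly from 0 to MEC(q_m), so the loss is a triangle.
DWL = ½ × 0.4072 × 2.1300 = 0.4337.

DWL = $0.434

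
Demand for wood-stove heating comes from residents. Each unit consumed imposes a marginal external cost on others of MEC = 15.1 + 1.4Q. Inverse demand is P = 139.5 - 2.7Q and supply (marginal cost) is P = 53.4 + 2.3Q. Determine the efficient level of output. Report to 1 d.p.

Social marginal benefit = demand − MEC = 124.4 - 4.1Q.
Set SMB = MC: 124.4 - 4.1Q = 53.4 + 2.3Q → Q* = 11.0938.

Q* = 11.1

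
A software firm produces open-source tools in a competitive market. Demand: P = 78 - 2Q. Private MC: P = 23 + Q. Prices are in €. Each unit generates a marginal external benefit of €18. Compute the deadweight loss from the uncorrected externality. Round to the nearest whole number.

Market equilibrium (private): 23 + Q = 78 - 2Q → Q_m = 18.3333.
Social marginal cost = private MC − MEB = 5 + Q.
Set SMC = demand: 5 + Q = 78 - 2Q → Q* = 24.3333.
The welfare-loss triangle has base |Q_m − Q*| and height MEB(Q_m) (the vertical gap between SMC and demand is zero at Q* and MEB at Q_m).
DWL = ½ × 6.0000 × 18.0000 = 54.0000.

DWL = €54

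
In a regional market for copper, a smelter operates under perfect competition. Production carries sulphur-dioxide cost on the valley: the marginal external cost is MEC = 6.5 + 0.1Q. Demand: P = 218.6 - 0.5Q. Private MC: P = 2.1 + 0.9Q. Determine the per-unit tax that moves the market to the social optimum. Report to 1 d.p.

Social marginal cost = private MC + MEC = 8.6 + Q.
Set SMC = demand: 8.6 + Q = 218.6 - 0.5Q → Q* = 140.0000.
The Pigouvian tax equals MEC at Q*: 6.5 + 0.1×140.0000 = 20.5000.

tax = 20.5 per unit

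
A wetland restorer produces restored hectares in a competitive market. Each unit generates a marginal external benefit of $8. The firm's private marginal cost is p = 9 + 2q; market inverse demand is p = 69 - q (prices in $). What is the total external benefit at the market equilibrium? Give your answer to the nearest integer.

Market equilibrium (private): 9 + 2q = 69 - q → q_m = 20.0000.
Total external benefit = MEB × q_m = 8 × 20.0000 = 160.0000.

$160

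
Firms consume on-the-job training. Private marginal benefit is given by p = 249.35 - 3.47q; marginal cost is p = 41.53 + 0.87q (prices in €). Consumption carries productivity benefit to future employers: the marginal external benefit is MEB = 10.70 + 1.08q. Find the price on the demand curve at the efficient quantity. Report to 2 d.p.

Social marginal benefit = demand + MEB = 260.05 - 2.39q.
Set SMB = MC: 260.05 - 2.39q = 41.53 + 0.87q → q* = 67.0307.
Consumer price on the demand curve at q*: 249.35 − 3.47×67.0307 = 16.7535.

P = €16.75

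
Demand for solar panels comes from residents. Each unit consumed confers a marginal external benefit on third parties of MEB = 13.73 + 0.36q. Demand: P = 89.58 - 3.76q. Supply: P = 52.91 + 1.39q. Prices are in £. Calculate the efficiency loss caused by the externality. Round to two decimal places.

DWL = £27.71

Market equilibrium (private): 52.91 + 1.39q = 89.58 - 3.76q → q_m = 7.1204.
Social marginal benefit = demand + MEB = 103.31 - 3.40q.
Set SMB = MC: 103.31 - 3.40q = 52.91 + 1.39q → q* = 10.5219.
The loss is the area between SMB and MC from q* to q_m; with linear curves that's a triangle of height MEB(q_m).
DWL = ½ × 3.4015 × 16.2933 = 27.7108.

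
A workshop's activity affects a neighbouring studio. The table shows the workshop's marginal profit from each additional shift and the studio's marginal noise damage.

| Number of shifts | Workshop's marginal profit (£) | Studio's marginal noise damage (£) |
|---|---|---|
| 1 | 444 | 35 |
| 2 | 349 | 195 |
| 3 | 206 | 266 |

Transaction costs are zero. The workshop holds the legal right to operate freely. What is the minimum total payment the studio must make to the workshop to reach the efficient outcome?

Left alone the workshop would choose level 3 (marginal profit stays positive).
Efficient level: k* = 2 (marginal profit ≥ marginal noise damage through 2).
The studio must at least cover the workshop's forgone profit from cutting 3→2: 206 = 206.

£206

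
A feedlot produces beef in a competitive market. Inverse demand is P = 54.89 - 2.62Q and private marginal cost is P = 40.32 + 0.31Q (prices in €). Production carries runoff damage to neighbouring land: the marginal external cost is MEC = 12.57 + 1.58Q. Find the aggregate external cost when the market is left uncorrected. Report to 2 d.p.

Market equilibrium (private): 40.32 + 0.31Q = 54.89 - 2.62Q → Q_m = 4.9727.
Total external cost = ∫₀^{Q_m} (12.57 + 1.58Q) dQ = 12.57×4.9727 + ½×1.58×4.9727² = 82.0418.

€82.04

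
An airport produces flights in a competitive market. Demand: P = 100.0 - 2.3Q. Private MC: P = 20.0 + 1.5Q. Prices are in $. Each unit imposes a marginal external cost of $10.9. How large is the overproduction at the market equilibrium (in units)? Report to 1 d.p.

2.9 units

Market equilibrium (private): 20.0 + 1.5Q = 100.0 - 2.3Q → Q_m = 21.0526.
Social marginal cost = private MC + MEC = 30.9 + 1.5Q.
Set SMC = demand: 30.9 + 1.5Q = 100.0 - 2.3Q → Q* = 18.1842.
Gap = |21.0526 − 18.1842| = 2.8684.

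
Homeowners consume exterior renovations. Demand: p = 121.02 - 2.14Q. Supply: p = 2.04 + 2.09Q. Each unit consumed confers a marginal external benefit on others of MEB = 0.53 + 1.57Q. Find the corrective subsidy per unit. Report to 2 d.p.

subsidy = 71.07 per unit

Social marginal benefit = demand + MEB = 121.55 - 0.57Q.
Set SMB = MC: 121.55 - 0.57Q = 2.04 + 2.09Q → Q* = 44.9286.
The Pigouvian subsidy equals MEB at Q*: 0.53 + 1.57×44.9286 = 71.0679.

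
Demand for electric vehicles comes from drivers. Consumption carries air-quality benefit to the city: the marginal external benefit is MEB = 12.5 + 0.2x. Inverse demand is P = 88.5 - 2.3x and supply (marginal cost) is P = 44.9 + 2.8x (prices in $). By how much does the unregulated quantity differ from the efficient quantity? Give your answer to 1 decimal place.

Market equilibrium (private): 44.9 + 2.8x = 88.5 - 2.3x → x_m = 8.5490.
Social marginal benefit = demand + MEB = 101.0 - 2.1x.
Set SMB = MC: 101.0 - 2.1x = 44.9 + 2.8x → x* = 11.4490.
Gap = |8.5490 − 11.4490| = 2.9000.

2.9 units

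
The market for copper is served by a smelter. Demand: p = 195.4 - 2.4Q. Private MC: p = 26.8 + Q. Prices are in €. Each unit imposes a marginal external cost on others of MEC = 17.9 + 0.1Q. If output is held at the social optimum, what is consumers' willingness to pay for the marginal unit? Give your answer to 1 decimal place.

P = €92.1

Social marginal cost = private MC + MEC = 44.7 + 1.1Q.
Set SMC = demand: 44.7 + 1.1Q = 195.4 - 2.4Q → Q* = 43.0571.
Consumer price on the demand curve at Q*: 195.4 − 2.4×43.0571 = 92.0630.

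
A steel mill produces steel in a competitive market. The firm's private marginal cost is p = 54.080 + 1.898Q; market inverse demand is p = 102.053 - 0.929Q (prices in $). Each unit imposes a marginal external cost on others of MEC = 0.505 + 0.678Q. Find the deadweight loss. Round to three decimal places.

DWL = $20.578

Market equilibrium (private): 54.080 + 1.898Q = 102.053 - 0.929Q → Q_m = 16.9696.
Social marginal cost = private MC + MEC = 54.585 + 2.576Q.
Set SMC = demand: 54.585 + 2.576Q = 102.053 - 0.929Q → Q* = 13.5429.
The welfare-loss triangle has base |Q_m − Q*| and height MEC(Q_m) (the vertical gap between SMC and demand is zero at Q* and MEC at Q_m).
DWL = ½ × 3.4267 × 12.0104 = 20.5780.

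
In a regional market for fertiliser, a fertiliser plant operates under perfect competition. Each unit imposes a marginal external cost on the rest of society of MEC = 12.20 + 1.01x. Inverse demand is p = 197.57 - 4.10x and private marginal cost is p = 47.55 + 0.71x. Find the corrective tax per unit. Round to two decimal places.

tax = 36.12 per unit

Social marginal cost = private MC + MEC = 59.75 + 1.72x.
Set SMC = demand: 59.75 + 1.72x = 197.57 - 4.10x → x* = 23.6804.
The Pigouvian tax equals MEC at x*: 12.20 + 1.01×23.6804 = 36.1172.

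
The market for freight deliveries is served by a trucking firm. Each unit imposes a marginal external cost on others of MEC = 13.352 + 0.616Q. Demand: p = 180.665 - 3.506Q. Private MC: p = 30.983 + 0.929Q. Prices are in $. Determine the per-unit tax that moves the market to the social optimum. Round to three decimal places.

tax = $29.978 per unit

Social marginal cost = private MC + MEC = 44.335 + 1.545Q.
Set SMC = demand: 44.335 + 1.545Q = 180.665 - 3.506Q → Q* = 26.9907.
The Pigouvian tax equals MEC at Q*: 13.352 + 0.616×26.9907 = 29.9783.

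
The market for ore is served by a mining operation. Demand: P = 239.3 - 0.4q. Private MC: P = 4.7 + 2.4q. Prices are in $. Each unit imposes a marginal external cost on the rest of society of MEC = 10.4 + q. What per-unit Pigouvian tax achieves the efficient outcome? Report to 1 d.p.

tax = $69.4 per unit

Social marginal cost = private MC + MEC = 15.1 + 3.4q.
Set SMC = demand: 15.1 + 3.4q = 239.3 - 0.4q → q* = 59.0000.
The Pigouvian tax equals MEC at q*: 10.4 + 1.0×59.0000 = 69.4000.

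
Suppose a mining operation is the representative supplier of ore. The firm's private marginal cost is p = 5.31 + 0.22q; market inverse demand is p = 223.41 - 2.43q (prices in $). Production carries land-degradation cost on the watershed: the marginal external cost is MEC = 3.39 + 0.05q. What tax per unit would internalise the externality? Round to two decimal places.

tax = $7.37 per unit

Social marginal cost = private MC + MEC = 8.70 + 0.27q.
Set SMC = demand: 8.70 + 0.27q = 223.41 - 2.43q → q* = 79.5222.
The Pigouvian tax equals MEC at q*: 3.39 + 0.05×79.5222 = 7.3661.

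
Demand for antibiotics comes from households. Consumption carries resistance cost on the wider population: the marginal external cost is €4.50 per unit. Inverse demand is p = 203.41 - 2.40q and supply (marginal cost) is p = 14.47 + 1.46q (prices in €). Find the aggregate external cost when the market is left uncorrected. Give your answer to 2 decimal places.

Market equilibrium (private): 14.47 + 1.46q = 203.41 - 2.40q → q_m = 48.9482.
Total external cost = MEC × q_m = 4.50 × 48.9482 = 220.2669.

€220.27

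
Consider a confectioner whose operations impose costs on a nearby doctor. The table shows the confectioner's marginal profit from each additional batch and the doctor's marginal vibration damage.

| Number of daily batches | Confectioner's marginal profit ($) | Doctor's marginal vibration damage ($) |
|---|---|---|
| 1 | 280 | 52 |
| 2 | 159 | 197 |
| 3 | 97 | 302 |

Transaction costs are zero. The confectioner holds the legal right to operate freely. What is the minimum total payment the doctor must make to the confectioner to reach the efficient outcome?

Left alone the confectioner would choose level 3 (marginal profit stays positive).
Efficient level: k* = 1 (marginal profit ≥ marginal vibration damage through 1).
The doctor must at least cover the confectioner's forgone profit from cutting 3→1: 159 + 97 = 256.

$256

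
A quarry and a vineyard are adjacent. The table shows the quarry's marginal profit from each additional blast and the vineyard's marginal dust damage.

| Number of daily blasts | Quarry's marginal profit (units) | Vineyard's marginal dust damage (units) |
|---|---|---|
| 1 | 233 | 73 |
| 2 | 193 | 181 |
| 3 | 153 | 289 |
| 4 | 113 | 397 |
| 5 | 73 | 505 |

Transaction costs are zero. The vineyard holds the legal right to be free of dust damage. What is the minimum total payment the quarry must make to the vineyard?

Efficient level: marginal profit ≥ marginal dust damage through level 2, so k* = 2.
With the vineyard holding the right, the quarry must at least compensate total damage at k*: 73 + 181 = 254.

254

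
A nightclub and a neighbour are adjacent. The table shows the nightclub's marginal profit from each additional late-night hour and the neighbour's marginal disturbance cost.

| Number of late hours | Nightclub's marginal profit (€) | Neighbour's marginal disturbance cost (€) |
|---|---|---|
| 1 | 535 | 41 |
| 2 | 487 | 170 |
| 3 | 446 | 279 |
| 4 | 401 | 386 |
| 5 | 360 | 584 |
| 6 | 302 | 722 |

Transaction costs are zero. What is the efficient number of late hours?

4

Bargaining reaches the level where marginal profit last exceeds marginal disturbance cost.
That holds through level 4 (401 ≥ 386) but not at 5 (360 < 584).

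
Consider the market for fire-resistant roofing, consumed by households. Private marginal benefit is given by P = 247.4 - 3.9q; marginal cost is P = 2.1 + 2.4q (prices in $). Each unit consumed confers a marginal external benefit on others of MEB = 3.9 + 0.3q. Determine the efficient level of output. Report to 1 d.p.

q* = 41.5

Social marginal benefit = demand + MEB = 251.3 - 3.6q.
Set SMB = MC: 251.3 - 3.6q = 2.1 + 2.4q → q* = 41.5333.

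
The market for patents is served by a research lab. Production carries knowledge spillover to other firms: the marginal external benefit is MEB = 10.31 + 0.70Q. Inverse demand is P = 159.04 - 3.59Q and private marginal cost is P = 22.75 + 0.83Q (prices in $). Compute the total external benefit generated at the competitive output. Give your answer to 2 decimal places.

Market equilibrium (private): 22.75 + 0.83Q = 159.04 - 3.59Q → Q_m = 30.8348.
Total external benefit = ∫₀^{Q_m} (10.31 + 0.70Q) dQ = 10.31×30.8348 + ½×0.70×30.8348² = 650.6815.

$650.68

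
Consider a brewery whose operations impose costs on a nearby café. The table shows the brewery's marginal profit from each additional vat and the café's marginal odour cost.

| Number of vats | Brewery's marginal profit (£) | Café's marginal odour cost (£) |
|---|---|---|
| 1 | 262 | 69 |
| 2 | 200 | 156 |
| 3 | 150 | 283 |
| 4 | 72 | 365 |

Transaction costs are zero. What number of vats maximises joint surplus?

Bargaining reaches the level where marginal profit last exceeds marginal odour cost.
That holds through level 2 (200 ≥ 156) but not at 3 (150 < 283).

2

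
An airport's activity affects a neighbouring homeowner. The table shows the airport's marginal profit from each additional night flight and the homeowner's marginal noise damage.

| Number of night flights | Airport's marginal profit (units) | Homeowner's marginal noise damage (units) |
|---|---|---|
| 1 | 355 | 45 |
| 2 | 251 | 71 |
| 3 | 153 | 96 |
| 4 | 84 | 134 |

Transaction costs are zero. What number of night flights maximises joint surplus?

Bargaining reaches the level where marginal profit last exceeds marginal noise damage.
That holds through level 3 (153 ≥ 96) but not at 4 (84 < 134).

3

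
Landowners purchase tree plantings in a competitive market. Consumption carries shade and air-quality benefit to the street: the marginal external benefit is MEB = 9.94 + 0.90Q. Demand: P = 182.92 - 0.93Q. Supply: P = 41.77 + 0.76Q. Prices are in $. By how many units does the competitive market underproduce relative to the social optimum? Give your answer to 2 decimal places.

Market equilibrium (private): 41.77 + 0.76Q = 182.92 - 0.93Q → Q_m = 83.5207.
Social marginal benefit = demand + MEB = 192.86 - 0.03Q.
Set SMB = MC: 192.86 - 0.03Q = 41.77 + 0.76Q → Q* = 191.2532.
Gap = |83.5207 − 191.2532| = 107.7325.

107.73 units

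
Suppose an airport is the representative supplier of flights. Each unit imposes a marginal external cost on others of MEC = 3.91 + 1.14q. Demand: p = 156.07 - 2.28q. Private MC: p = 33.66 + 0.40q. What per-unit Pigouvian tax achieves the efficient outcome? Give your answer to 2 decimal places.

tax = 39.27 per unit

Social marginal cost = private MC + MEC = 37.57 + 1.54q.
Set SMC = demand: 37.57 + 1.54q = 156.07 - 2.28q → q* = 31.0209.
The Pigouvian tax equals MEC at q*: 3.91 + 1.14×31.0209 = 39.2738.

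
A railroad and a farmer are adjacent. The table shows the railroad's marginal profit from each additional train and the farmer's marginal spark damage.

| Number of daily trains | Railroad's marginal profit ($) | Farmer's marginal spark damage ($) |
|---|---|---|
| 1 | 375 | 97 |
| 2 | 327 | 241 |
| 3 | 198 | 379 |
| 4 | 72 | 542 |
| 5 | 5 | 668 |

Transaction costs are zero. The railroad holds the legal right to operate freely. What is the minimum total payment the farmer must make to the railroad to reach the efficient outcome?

$275

Left alone the railroad would choose level 5 (marginal profit stays positive).
Efficient level: k* = 2 (marginal profit ≥ marginal spark damage through 2).
The farmer must at least cover the railroad's forgone profit from cutting 5→2: 198 + 72 + 5 = 275.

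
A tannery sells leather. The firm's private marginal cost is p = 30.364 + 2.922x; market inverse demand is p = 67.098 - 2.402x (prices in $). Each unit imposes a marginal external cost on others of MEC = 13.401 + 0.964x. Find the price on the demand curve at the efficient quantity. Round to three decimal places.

P = $58.185

Social marginal cost = private MC + MEC = 43.765 + 3.886x.
Set SMC = demand: 43.765 + 3.886x = 67.098 - 2.402x → x* = 3.7107.
Consumer price on the demand curve at x*: 67.098 − 2.402×3.7107 = 58.1849.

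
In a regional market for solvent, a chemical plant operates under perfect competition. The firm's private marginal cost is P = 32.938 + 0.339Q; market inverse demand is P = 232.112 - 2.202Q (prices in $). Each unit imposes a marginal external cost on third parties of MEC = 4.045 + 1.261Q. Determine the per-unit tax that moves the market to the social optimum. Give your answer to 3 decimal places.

Social marginal cost = private MC + MEC = 36.983 + 1.600Q.
Set SMC = demand: 36.983 + 1.600Q = 232.112 - 2.202Q → Q* = 51.3227.
The Pigouvian tax equals MEC at Q*: 4.045 + 1.261×51.3227 = 68.7629.

tax = $68.763 per unit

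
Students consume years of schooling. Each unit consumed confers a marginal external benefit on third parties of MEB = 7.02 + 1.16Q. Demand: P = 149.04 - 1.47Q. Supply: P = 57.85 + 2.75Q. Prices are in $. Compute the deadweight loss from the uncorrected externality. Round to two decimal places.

DWL = $168.23

Market equilibrium (private): 57.85 + 2.75Q = 149.04 - 1.47Q → Q_m = 21.6090.
Social marginal benefit = demand + MEB = 156.06 - 0.31Q.
Set SMB = MC: 156.06 - 0.31Q = 57.85 + 2.75Q → Q* = 32.0948.
The welfare-loss triangle has base |Q_m − Q*| and height MEB(Q_m) (the vertical gap between SMB and MC is zero at Q* and MEB at Q_m).
DWL = ½ × 10.4858 × 32.0864 = 168.2258.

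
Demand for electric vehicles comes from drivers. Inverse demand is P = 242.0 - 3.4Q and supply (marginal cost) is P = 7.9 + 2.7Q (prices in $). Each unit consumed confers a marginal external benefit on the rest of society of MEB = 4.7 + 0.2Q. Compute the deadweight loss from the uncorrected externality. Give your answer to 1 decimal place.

DWL = $13.0

Market equilibrium (private): 7.9 + 2.7Q = 242.0 - 3.4Q → Q_m = 38.3770.
Social marginal benefit = demand + MEB = 246.7 - 3.2Q.
Set SMB = MC: 246.7 - 3.2Q = 7.9 + 2.7Q → Q* = 40.4746.
The welfare-loss triangle has base |Q_m − Q*| and height MEB(Q_m) (the vertical gap between SMB and MC is zero at Q* and MEB at Q_m).
DWL = ½ × 2.0976 × 12.3754 = 12.9793.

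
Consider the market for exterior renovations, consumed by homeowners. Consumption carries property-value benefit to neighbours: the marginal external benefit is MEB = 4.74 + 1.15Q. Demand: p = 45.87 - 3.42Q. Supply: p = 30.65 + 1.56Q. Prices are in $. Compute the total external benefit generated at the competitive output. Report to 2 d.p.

Market equilibrium (private): 30.65 + 1.56Q = 45.87 - 3.42Q → Q_m = 3.0562.
Total external benefit = ∫₀^{Q_m} (4.74 + 1.15Q) dQ = 4.74×3.0562 + ½×1.15×3.0562² = 19.8571.

$19.86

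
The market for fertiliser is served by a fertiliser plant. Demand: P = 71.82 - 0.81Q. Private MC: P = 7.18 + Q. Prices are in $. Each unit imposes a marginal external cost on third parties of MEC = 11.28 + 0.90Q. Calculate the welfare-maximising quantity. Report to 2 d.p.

Q* = 19.69

Social marginal cost = private MC + MEC = 18.46 + 1.90Q.
Set SMC = demand: 18.46 + 1.90Q = 71.82 - 0.81Q → Q* = 19.6900.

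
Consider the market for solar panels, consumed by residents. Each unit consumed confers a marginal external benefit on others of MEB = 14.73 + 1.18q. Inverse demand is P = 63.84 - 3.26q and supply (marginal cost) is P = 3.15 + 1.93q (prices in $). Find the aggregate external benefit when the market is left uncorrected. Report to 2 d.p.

Market equilibrium (private): 3.15 + 1.93q = 63.84 - 3.26q → q_m = 11.6936.
Total external benefit = ∫₀^{q_m} (14.73 + 1.18q) dq = 14.73×11.6936 + ½×1.18×11.6936² = 252.9235.

$252.92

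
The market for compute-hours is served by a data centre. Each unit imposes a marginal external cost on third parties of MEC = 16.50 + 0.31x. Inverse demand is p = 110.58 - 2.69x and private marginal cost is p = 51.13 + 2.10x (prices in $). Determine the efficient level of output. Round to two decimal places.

x* = 8.42

Social marginal cost = private MC + MEC = 67.63 + 2.41x.
Set SMC = demand: 67.63 + 2.41x = 110.58 - 2.69x → x* = 8.4216.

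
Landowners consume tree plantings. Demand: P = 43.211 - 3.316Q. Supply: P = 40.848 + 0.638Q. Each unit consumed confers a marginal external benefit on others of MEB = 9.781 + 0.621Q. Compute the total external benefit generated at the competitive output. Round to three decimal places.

Market equilibrium (private): 40.848 + 0.638Q = 43.211 - 3.316Q → Q_m = 0.5976.
Total external benefit = ∫₀^{Q_m} (9.781 + 0.621Q) dQ = 9.781×0.5976 + ½×0.621×0.5976² = 5.9560.

5.956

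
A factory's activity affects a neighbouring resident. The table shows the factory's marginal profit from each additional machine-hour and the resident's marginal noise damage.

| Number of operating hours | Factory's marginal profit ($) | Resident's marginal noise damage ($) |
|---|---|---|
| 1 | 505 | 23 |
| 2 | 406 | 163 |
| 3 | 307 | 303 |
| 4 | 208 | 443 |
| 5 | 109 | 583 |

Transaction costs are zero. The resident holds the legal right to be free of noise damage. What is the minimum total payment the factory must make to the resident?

$489

Efficient level: marginal profit ≥ marginal noise damage through level 3, so k* = 3.
With the resident holding the right, the factory must at least compensate total damage at k*: 23 + 163 + 303 = 489.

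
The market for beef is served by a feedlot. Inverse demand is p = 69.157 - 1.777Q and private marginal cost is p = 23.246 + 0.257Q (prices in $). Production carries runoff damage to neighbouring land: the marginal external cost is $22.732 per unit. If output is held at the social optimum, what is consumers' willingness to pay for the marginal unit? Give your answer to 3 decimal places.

Social marginal cost = private MC + MEC = 45.978 + 0.257Q.
Set SMC = demand: 45.978 + 0.257Q = 69.157 - 1.777Q → Q* = 11.3958.
Consumer price on the demand curve at Q*: 69.157 − 1.777×11.3958 = 48.9067.

P = $48.907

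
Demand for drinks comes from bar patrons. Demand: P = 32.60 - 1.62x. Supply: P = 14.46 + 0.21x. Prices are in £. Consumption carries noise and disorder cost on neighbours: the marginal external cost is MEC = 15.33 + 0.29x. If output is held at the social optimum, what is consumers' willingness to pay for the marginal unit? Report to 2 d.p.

Social marginal benefit = demand − MEC = 17.27 - 1.91x.
Set SMB = MC: 17.27 - 1.91x = 14.46 + 0.21x → x* = 1.3255.
Consumer price on the demand curve at x*: 32.60 − 1.62×1.3255 = 30.4527.

P = £30.45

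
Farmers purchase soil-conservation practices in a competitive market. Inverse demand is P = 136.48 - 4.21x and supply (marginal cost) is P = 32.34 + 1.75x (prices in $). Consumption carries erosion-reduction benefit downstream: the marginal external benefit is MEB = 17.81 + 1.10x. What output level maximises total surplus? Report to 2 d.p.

x* = 25.09

Social marginal benefit = demand + MEB = 154.29 - 3.11x.
Set SMB = MC: 154.29 - 3.11x = 32.34 + 1.75x → x* = 25.0926.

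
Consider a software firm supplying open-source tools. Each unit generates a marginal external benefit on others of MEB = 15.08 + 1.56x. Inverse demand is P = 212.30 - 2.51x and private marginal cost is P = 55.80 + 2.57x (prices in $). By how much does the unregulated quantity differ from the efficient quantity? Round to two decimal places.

17.94 units

Market equilibrium (private): 55.80 + 2.57x = 212.30 - 2.51x → x_m = 30.8071.
Social marginal cost = private MC − MEB = 40.72 + 1.01x.
Set SMC = demand: 40.72 + 1.01x = 212.30 - 2.51x → x* = 48.7443.
Gap = |30.8071 − 48.7443| = 17.9372.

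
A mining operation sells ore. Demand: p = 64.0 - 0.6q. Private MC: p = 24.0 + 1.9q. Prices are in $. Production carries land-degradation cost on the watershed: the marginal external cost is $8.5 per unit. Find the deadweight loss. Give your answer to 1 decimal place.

DWL = $14.5

Market equilibrium (private): 24.0 + 1.9q = 64.0 - 0.6q → q_m = 16.0000.
Social marginal cost = private MC + MEC = 32.5 + 1.9q.
Set SMC = demand: 32.5 + 1.9q = 64.0 - 0.6q → q* = 12.6000.
The loss is the area between SMC and demand from q* to q_m; with linear curves that's a triangle of height MEC(q_m).
DWL = ½ × 3.4000 × 8.5000 = 14.4500.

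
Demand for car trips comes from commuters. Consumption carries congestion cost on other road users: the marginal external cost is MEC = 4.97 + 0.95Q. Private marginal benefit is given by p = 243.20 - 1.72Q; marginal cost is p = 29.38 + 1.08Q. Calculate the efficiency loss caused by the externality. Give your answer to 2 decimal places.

DWL = 801.17

Market equilibrium (private): 29.38 + 1.08Q = 243.20 - 1.72Q → Q_m = 76.3643.
Social marginal benefit = demand − MEC = 238.23 - 2.67Q.
Set SMB = MC: 238.23 - 2.67Q = 29.38 + 1.08Q → Q* = 55.6933.
Height of the DWL triangle at Q_m is MC(Q_m) − SMB(Q_m) = MEC(Q_m) = 77.5161.
DWL = ½ × 20.6710 × 77.5161 = 801.1677.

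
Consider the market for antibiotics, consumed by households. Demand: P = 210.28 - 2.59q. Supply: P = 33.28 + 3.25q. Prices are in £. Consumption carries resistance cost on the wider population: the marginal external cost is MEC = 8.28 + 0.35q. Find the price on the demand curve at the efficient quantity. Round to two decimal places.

Social marginal benefit = demand − MEC = 202.00 - 2.94q.
Set SMB = MC: 202.00 - 2.94q = 33.28 + 3.25q → q* = 27.2569.
Consumer price on the demand curve at q*: 210.28 − 2.59×27.2569 = 139.6846.

P = £139.68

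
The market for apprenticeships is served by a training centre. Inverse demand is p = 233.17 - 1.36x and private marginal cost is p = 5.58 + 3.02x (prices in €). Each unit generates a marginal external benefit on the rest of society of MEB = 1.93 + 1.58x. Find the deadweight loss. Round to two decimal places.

Market equilibrium (private): 5.58 + 3.02x = 233.17 - 1.36x → x_m = 51.9612.
Social marginal cost = private MC − MEB = 3.65 + 1.44x.
Set SMC = demand: 3.65 + 1.44x = 233.17 - 1.36x → x* = 81.9714.
Between x* and x_m the wedge demand − SMC runs linearly from 0 to MEB(x_m), so the loss is a triangle.
DWL = ½ × 30.0102 × 84.0287 = 1260.8590.

DWL = €1260.86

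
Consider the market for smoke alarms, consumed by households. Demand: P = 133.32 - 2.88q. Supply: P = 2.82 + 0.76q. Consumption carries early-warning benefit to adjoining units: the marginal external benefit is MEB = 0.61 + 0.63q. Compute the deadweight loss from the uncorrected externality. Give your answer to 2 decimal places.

DWL = 89.38

Market equilibrium (private): 2.82 + 0.76q = 133.32 - 2.88q → q_m = 35.8516.
Social marginal benefit = demand + MEB = 133.93 - 2.25q.
Set SMB = MC: 133.93 - 2.25q = 2.82 + 0.76q → q* = 43.5581.
Height of the DWL triangle at q_m is SMB(q_m) − MC(q_m) = MEB(q_m) = 23.1965.
DWL = ½ × 7.7065 × 23.1965 = 89.3819.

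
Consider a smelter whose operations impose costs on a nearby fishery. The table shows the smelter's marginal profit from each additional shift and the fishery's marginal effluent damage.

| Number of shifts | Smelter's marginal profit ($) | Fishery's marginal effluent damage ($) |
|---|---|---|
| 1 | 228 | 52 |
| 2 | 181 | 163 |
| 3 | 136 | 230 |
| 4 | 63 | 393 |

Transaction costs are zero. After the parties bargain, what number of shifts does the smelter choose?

Bargaining reaches the level where marginal profit last exceeds marginal effluent damage.
That holds through level 2 (181 ≥ 163) but not at 3 (136 < 230).

2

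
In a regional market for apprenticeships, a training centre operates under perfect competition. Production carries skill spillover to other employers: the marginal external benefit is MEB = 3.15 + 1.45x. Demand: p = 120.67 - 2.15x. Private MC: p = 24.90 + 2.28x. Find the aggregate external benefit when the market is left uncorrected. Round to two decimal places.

406.93

Market equilibrium (private): 24.90 + 2.28x = 120.67 - 2.15x → x_m = 21.6185.
Total external benefit = ∫₀^{x_m} (3.15 + 1.45x) dx = 3.15×21.6185 + ½×1.45×21.6185² = 406.9339.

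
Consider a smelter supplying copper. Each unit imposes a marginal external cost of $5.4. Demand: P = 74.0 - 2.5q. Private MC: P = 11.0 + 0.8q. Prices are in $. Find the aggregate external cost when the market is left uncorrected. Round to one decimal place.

$103.1

Market equilibrium (private): 11.0 + 0.8q = 74.0 - 2.5q → q_m = 19.0909.
Total external cost = MEC × q_m = 5.4 × 19.0909 = 103.0909.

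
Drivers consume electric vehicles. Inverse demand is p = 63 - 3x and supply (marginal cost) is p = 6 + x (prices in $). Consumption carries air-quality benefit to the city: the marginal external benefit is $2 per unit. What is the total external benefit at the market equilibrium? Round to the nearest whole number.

Market equilibrium (private): 6 + x = 63 - 3x → x_m = 14.2500.
Total external benefit = MEB × x_m = 2 × 14.2500 = 28.5000.

$29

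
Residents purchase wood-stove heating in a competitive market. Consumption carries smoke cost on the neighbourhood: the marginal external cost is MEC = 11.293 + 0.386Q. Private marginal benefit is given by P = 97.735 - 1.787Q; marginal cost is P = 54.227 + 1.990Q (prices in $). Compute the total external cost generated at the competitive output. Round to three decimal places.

Market equilibrium (private): 54.227 + 1.990Q = 97.735 - 1.787Q → Q_m = 11.5192.
Total external cost = ∫₀^{Q_m} (11.293 + 0.386Q) dQ = 11.293×11.5192 + ½×0.386×11.5192² = 155.6959.

$155.696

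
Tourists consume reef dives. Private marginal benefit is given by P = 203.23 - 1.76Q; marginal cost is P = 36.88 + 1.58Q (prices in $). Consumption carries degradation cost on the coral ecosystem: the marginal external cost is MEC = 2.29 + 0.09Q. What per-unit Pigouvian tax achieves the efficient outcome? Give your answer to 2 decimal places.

Social marginal benefit = demand − MEC = 200.94 - 1.85Q.
Set SMB = MC: 200.94 - 1.85Q = 36.88 + 1.58Q → Q* = 47.8309.
The Pigouvian tax equals MEC at Q*: 2.29 + 0.09×47.8309 = 6.5948.

tax = $6.59 per unit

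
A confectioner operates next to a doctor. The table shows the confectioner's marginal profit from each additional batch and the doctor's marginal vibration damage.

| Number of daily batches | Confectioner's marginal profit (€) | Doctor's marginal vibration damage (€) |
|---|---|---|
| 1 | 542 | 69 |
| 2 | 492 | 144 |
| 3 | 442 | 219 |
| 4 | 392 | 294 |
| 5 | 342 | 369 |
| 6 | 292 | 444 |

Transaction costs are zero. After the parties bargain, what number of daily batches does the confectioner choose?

4

Bargaining reaches the level where marginal profit last exceeds marginal vibration damage.
That holds through level 4 (392 ≥ 294) but not at 5 (342 < 369).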